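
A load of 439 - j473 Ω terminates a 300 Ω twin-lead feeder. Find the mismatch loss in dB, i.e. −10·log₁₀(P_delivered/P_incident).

mismatch loss ≈ 1.65 dB

Γ = (139 − j473)/(739 − j473), |Γ| = 0.562
|Γ|² = 0.316, so P_del/P_inc = 1 − |Γ|² = 0.684
ML = −10·log₁₀(1 − |Γ|²)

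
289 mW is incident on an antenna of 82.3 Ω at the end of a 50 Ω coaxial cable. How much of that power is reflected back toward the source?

P_reflected ≈ 17.2 mW

Γ = (82.3 − 50)/(82.3 + 50) = 0.244
|Γ|² = 0.0596
P_refl = |Γ|²·P_inc = 17.2 mW, P_del = (1 − |Γ|²)·P_inc = 272 mW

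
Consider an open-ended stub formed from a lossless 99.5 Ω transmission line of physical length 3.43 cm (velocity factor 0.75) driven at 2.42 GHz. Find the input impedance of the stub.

λ = v/f = 0.75·c / 2.42 GHz = 0.093 m
βl = 2π·l/λ = 2π × 0.369 = 133°
tan(βl) = -1.08
For an open-ended stub, Z_in = −jZ_0·cot(βl) = −jZ_0/tan(βl)

Z_in ≈ +j92.2 Ω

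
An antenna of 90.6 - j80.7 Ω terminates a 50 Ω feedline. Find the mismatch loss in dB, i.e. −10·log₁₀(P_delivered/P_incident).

Γ = (40.6 − j80.7)/(140.6 − j80.7), |Γ| = 0.557
|Γ|² = 0.311, so P_del/P_inc = 1 − |Γ|² = 0.689
ML = −10·log₁₀(1 − |Γ|²)

mismatch loss ≈ 1.61 dB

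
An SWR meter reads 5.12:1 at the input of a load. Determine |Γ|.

|Γ| ≈ 0.673

|Γ| = (S − 1)/(S + 1) = (5.12 − 1)/(5.12 + 1) = 4.12/6.12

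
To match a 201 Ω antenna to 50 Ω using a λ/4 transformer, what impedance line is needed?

Z_qwt ≈ 100 Ω

Z_qwt = √(Z_0·R_L) = √(50 × 201) = √10050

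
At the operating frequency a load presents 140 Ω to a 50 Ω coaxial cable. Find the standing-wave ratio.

Γ = (140 − 50)/(140 + 50) = 0.474
VSWR = (1 + 0.474)/(1 − 0.474)

VSWR ≈ 2.8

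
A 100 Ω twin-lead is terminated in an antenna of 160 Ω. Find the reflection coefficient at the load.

Γ = (Z_L − Z_0)/(Z_L + Z_0) = (160 − 100)/(160 + 100) = 60/260

Γ = 0.231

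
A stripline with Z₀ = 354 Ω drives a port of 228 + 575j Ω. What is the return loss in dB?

RL ≈ 2.86 dB

Γ = (-126 + j575)/(582 + j575), |Γ| = 0.719
RL = −20·log₁₀|Γ| = −20·log₁₀(0.719)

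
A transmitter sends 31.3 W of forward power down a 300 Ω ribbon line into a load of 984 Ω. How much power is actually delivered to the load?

Γ = (984 − 300)/(984 + 300) = 0.533
|Γ|² = 0.284
P_refl = |Γ|²·P_inc = 8.88 W, P_del = (1 − |Γ|²)·P_inc = 22.4 W

P_delivered ≈ 22.4 W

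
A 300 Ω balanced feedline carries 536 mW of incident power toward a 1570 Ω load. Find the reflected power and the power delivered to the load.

Γ = (1570 − 300)/(1570 + 300) = 0.679
|Γ|² = 0.461
P_refl = |Γ|²·P_inc = 247 mW, P_del = (1 − |Γ|²)·P_inc = 289 mW

P_reflected ≈ 247 mW; P_delivered ≈ 289 mW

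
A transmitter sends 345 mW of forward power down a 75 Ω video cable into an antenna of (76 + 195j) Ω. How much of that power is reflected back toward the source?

P_reflected ≈ 216 mW

|Γ| = |(1 + j195)/(151 + j195)| = 0.791
|Γ|² = 0.625
P_refl = |Γ|²·P_inc = 216 mW, P_del = (1 − |Γ|²)·P_inc = 129 mW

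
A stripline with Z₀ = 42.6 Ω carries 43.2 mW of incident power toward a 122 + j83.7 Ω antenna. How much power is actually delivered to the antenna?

P_delivered ≈ 26.3 mW

|Γ| = |(79.4 + j83.7)/(164.6 + j83.7)| = 0.625
|Γ|² = 0.39
P_refl = |Γ|²·P_inc = 16.9 mW, P_del = (1 − |Γ|²)·P_inc = 26.3 mW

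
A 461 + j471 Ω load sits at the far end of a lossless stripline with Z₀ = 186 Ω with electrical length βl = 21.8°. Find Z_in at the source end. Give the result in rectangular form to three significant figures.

Z_in ≈ 544 − j472 Ω

tan(βl) = tan(21.8°) = 0.4
Z_in = Z_0·(Z_L + jZ_0·tanβl)/(Z_0 + jZ_L·tanβl)
     = 186·(461 + j545)/(-2.39 + j184)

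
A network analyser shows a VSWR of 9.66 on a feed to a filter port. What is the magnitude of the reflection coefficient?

|Γ| = (S − 1)/(S + 1) = (9.66 − 1)/(9.66 + 1) = 8.66/10.7

|Γ| ≈ 0.812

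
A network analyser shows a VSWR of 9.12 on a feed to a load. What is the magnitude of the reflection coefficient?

|Γ| ≈ 0.802

|Γ| = (S − 1)/(S + 1) = (9.12 − 1)/(9.12 + 1) = 8.12/10.1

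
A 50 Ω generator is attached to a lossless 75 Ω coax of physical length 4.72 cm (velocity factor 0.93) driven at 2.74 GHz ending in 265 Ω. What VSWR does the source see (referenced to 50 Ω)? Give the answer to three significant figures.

λ = v/f = 0.93·c / 2.74 GHz = 0.102 m
βl = 2π·l/λ = 2π × 0.464 = 167°
tan(βl) = -0.233
Z_in = Z_0·(Z_L + jZ_0·tanβl)/(Z_0 + jZ_L·tanβl) = 166 + j120 Ω
Γ_s = (Z_in − Z_s)/(Z_in + Z_s) = (116 + j120)/(216 + j120), |Γ_s| = 0.675
VSWR = (1 + |Γ_s|)/(1 − |Γ_s|)

VSWR ≈ 5.16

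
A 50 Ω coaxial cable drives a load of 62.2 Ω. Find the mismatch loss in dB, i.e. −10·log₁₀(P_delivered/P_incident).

mismatch loss ≈ 0.0517 dB

Γ = (62.2 − 50)/(62.2 + 50) = 0.109
|Γ|² = 0.0118, so P_del/P_inc = 1 − |Γ|² = 0.988
ML = −10·log₁₀(1 − |Γ|²)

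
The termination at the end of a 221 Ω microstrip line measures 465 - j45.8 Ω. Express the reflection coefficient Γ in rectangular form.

Γ ≈ 0.359 − j0.0428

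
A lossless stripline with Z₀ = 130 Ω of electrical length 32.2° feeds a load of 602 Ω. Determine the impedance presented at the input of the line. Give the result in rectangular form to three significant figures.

tan(βl) = tan(32.2°) = 0.63
Z_in = Z_0·(Z_L + jZ_0·tanβl)/(Z_0 + jZ_L·tanβl)
     = 130·(602 + j81.9)/(130 + j379)

Z_in ≈ 88.5 − j176 Ω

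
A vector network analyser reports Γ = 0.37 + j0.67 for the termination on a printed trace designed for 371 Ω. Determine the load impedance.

Z_L = Z_0·(1 + Γ)/(1 − Γ) = 371·(1.37 + j0.67)/(0.63 − j0.67)

Z_L ≈ 182 + j588 Ω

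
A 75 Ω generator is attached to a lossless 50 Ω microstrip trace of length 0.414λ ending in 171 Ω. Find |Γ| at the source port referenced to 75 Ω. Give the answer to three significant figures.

|Γ| ≈ 0.51

βl = 2π × 0.414 = 149°
tan(βl) = -0.6
Z_in = Z_0·(Z_L + jZ_0·tanβl)/(Z_0 + jZ_L·tanβl) = 44.6 + j61.6 Ω
Γ_s = (Z_in − Z_s)/(Z_in + Z_s) = (-30.4 + j61.6)/(120 + j61.6), |Γ_s| = 0.51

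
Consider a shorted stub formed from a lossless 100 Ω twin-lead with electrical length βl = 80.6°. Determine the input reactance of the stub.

X_in ≈ 604 Ω (inductive)

tan(βl) = 6.04
For a shorted stub, Z_in = jZ_0·tan(βl)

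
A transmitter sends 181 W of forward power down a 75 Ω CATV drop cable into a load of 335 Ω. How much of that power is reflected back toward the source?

Γ = (335 − 75)/(335 + 75) = 0.634
|Γ|² = 0.402
P_refl = |Γ|²·P_inc = 72.8 W, P_del = (1 − |Γ|²)·P_inc = 108 W

P_reflected ≈ 72.8 W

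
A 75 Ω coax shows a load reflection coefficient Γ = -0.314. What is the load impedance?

Z_L ≈ 39.2 Ω

Z_L = Z_0·(1 + Γ)/(1 − Γ) = 75·(0.686)/(1.31)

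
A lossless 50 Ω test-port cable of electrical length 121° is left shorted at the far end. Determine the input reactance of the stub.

X_in ≈ -83.2 Ω (capacitive)

tan(βl) = -1.66
For a shorted stub, Z_in = jZ_0·tan(βl)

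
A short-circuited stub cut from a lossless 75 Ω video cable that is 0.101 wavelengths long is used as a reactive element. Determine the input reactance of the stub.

X_in ≈ 55.2 Ω (inductive)

βl = 2π × 0.101 = 36.4°
tan(βl) = 0.736
For a short-circuited stub, Z_in = jZ_0·tan(βl)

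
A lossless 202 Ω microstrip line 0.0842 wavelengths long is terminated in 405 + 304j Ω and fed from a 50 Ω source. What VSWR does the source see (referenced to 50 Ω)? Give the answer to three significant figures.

βl = 2π × 0.0842 = 30.3°
tan(βl) = 0.585
Z_in = Z_0·(Z_L + jZ_0·tanβl)/(Z_0 + jZ_L·tanβl) = 391 − j305 Ω
Γ_s = (Z_in − Z_s)/(Z_in + Z_s) = (341 − j305)/(441 − j305), |Γ_s| = 0.853
VSWR = (1 + |Γ_s|)/(1 − |Γ_s|)

VSWR ≈ 12.6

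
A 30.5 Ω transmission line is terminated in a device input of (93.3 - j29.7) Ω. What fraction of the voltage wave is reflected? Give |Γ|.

|Γ| ≈ 0.546

Γ = (Z_L − Z_0)/(Z_L + Z_0) = (62.8 − j29.7)/(123.8 − j29.7)
|Γ| = 69.5/127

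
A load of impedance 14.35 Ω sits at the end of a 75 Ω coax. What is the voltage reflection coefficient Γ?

Γ = -0.679

Γ = (Z_L − Z_0)/(Z_L + Z_0) = (14.35 − 75)/(14.35 + 75) = -60.65/89.35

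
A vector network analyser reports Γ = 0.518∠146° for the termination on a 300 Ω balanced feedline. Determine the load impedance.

Z_L = Z_0·(1 + Γ)/(1 − Γ) = 300·(0.571 + j0.29)/(1.43 − j0.29)

Z_L ≈ 103 + j81.7 Ω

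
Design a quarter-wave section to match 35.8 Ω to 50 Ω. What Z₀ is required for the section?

Z_qwt ≈ 42.3 Ω

Z_qwt = √(Z_0·R_L) = √(50 × 35.8) = √1790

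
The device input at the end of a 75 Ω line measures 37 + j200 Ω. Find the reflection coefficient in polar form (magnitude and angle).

Γ = (Z_L − Z_0)/(Z_L + Z_0) = (-38 + j200)/(112 + j200)
|Γ| = 204/229 = 0.888

Γ ≈ 0.888 ∠ 40°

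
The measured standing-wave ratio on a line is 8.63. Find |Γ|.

|Γ| ≈ 0.792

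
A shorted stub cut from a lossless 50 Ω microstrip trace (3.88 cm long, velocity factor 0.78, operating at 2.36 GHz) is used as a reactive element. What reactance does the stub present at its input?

λ = v/f = 0.78·c / 2.36 GHz = 0.0992 m
βl = 2π·l/λ = 2π × 0.391 = 141°
tan(βl) = -0.813
For a shorted stub, Z_in = jZ_0·tan(βl)

X_in ≈ -40.7 Ω (capacitive)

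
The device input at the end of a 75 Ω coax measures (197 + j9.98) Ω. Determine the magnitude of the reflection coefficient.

|Γ| ≈ 0.45

Γ = (Z_L − Z_0)/(Z_L + Z_0) = (122 + j9.98)/(272 + j9.98)
|Γ| = 122/272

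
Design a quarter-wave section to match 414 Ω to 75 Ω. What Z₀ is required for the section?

Z_qwt ≈ 176 Ω

Z_qwt = √(Z_0·R_L) = √(75 × 414) = √31050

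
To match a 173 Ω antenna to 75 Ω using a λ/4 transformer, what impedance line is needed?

Z_qwt = √(Z_0·R_L) = √(75 × 173) = √12980

Z_qwt ≈ 114 Ω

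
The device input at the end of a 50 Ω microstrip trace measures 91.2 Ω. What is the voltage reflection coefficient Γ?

Γ = 0.292

Γ = (Z_L − Z_0)/(Z_L + Z_0) = (91.2 − 50)/(91.2 + 50) = 41.2/141.2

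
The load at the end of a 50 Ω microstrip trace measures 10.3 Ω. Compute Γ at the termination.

Γ = (Z_L − Z_0)/(Z_L + Z_0) = (10.3 − 50)/(10.3 + 50) = -39.7/60.3

Γ = -0.658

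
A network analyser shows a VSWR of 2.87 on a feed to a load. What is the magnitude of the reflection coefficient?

|Γ| ≈ 0.483

|Γ| = (S − 1)/(S + 1) = (2.87 − 1)/(2.87 + 1) = 1.87/3.87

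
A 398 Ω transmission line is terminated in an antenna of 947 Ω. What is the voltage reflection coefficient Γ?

Γ = 0.408

Γ = (Z_L − Z_0)/(Z_L + Z_0) = (947 − 398)/(947 + 398) = 549/1345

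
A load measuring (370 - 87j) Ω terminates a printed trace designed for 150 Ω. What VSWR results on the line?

Γ = (Z_L − Z_0)/(Z_L + Z_0) = (220 − j87)/(520 − j87)
|Γ| = 237/527 = 0.449
VSWR = (1 + |Γ|)/(1 − |Γ|) = 1.45/0.551

VSWR ≈ 2.63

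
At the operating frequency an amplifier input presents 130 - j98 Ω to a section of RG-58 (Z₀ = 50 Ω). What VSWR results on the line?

Γ = (Z_L − Z_0)/(Z_L + Z_0) = (80 − j98)/(180 − j98)
|Γ| = 127/205 = 0.617
VSWR = (1 + |Γ|)/(1 − |Γ|) = 1.62/0.383

VSWR ≈ 4.23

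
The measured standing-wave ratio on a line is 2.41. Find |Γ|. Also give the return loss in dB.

|Γ| ≈ 0.413; return loss ≈ 7.67 dB

|Γ| = (S − 1)/(S + 1) = (2.41 − 1)/(2.41 + 1) = 1.41/3.41
RL = −20·log₁₀|Γ| = −20·log₁₀(0.413)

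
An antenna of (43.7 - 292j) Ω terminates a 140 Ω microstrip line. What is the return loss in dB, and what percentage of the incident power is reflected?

Γ = (-96.3 − j292)/(183.7 − j292), |Γ| = 0.891
RL = −20·log₁₀(0.891) = 1 dB
P_refl/P_inc = |Γ|² = 0.794

RL ≈ 1 dB; 79.4% of incident power reflected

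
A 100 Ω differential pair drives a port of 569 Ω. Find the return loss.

Γ = (569 − 100)/(569 + 100) = 0.701
RL = −20·log₁₀|Γ| = −20·log₁₀(0.701)

RL ≈ 3.09 dB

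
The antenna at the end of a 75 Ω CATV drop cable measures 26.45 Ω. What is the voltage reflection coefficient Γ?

Γ = (Z_L − Z_0)/(Z_L + Z_0) = (26.45 − 75)/(26.45 + 75) = -48.55/101.5

Γ = -0.479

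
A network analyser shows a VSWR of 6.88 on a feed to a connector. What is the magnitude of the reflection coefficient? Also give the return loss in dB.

|Γ| = (S − 1)/(S + 1) = (6.88 − 1)/(6.88 + 1) = 5.88/7.88
RL = −20·log₁₀|Γ| = −20·log₁₀(0.746)

|Γ| ≈ 0.746; return loss ≈ 2.54 dB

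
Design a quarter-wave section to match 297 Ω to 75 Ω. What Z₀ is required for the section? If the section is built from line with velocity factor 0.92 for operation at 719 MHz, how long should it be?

Z_qwt = √(Z_0·R_L) = √(75 × 297) = √22280
λ = 0.92·c/f = 0.384 m, so l = λ/4 = 0.096 m

Z_qwt ≈ 149 Ω; length ≈ 9.6 cm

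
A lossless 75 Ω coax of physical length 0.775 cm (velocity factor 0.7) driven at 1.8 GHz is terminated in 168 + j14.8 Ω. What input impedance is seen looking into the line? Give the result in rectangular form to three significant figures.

λ = v/f = 0.7·c / 1.8 GHz = 0.117 m
βl = 2π·l/λ = 2π × 0.0664 = 23.9°
tan(βl) = tan(23.9°) = 0.443
Z_in = Z_0·(Z_L + jZ_0·tanβl)/(Z_0 + jZ_L·tanβl)
     = 75·(168 + j48.1)/(68.4 + j74.5)

Z_in ≈ 111 − j67.6 Ω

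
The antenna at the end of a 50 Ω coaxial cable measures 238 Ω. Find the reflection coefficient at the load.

Γ = 0.653

Γ = (Z_L − Z_0)/(Z_L + Z_0) = (238 − 50)/(238 + 50) = 188/288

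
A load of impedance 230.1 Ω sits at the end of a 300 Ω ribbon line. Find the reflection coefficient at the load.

Γ = -0.132

Γ = (Z_L − Z_0)/(Z_L + Z_0) = (230.1 − 300)/(230.1 + 300) = -69.9/530.1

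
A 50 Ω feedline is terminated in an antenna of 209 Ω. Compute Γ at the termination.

Γ = 0.614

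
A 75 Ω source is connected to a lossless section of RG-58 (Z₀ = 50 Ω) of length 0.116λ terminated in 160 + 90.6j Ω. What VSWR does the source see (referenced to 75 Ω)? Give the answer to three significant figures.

βl = 2π × 0.116 = 41.8°
tan(βl) = 0.893
Z_in = Z_0·(Z_L + jZ_0·tanβl)/(Z_0 + jZ_L·tanβl) = 33.7 − j63.3 Ω
Γ_s = (Z_in − Z_s)/(Z_in + Z_s) = (-41.3 − j63.3)/(109 − j63.3), |Γ_s| = 0.601
VSWR = (1 + |Γ_s|)/(1 − |Γ_s|)

VSWR ≈ 4.01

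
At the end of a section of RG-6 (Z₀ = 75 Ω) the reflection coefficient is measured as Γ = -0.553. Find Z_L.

Z_L = Z_0·(1 + Γ)/(1 − Γ) = 75·(0.447)/(1.55)

Z_L ≈ 21.6 Ω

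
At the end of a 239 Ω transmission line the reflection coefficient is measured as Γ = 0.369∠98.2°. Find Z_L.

Z_L = Z_0·(1 + Γ)/(1 − Γ) = 239·(0.947 + j0.365)/(1.05 − j0.365)

Z_L ≈ 166 + j141 Ω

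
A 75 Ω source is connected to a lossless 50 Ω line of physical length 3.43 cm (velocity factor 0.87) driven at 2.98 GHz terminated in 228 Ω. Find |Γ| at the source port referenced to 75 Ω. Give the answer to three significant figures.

|Γ| ≈ 0.642

λ = v/f = 0.87·c / 2.98 GHz = 0.0876 m
βl = 2π·l/λ = 2π × 0.392 = 141°
tan(βl) = -0.81
Z_in = Z_0·(Z_L + jZ_0·tanβl)/(Z_0 + jZ_L·tanβl) = 25.8 + j54.7 Ω
Γ_s = (Z_in − Z_s)/(Z_in + Z_s) = (-49.2 + j54.7)/(101 + j54.7), |Γ_s| = 0.642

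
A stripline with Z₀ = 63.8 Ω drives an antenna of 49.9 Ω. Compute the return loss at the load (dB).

Γ = (49.9 − 63.8)/(49.9 + 63.8) = -0.122
RL = −20·log₁₀|Γ| = −20·log₁₀(0.122)

RL ≈ 18.3 dB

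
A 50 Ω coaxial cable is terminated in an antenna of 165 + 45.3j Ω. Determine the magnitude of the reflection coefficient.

Γ = (Z_L − Z_0)/(Z_L + Z_0) = (115 + j45.3)/(215 + j45.3)
|Γ| = 124/220

|Γ| ≈ 0.563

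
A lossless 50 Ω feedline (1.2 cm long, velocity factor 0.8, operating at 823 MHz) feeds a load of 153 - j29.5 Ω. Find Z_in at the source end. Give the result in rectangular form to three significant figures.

Z_in ≈ 82.2 − j71.6 Ω

λ = v/f = 0.8·c / 823 MHz = 0.292 m
βl = 2π·l/λ = 2π × 0.0412 = 14.8°
tan(βl) = tan(14.8°) = 0.264
Z_in = Z_0·(Z_L + jZ_0·tanβl)/(Z_0 + jZ_L·tanβl)
     = 50·(153 − j16.3)/(57.8 + j40.5)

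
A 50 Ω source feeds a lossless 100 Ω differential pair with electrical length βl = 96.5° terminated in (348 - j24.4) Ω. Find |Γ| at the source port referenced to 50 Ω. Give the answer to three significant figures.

tan(βl) = -8.78
Z_in = Z_0·(Z_L + jZ_0·tanβl)/(Z_0 + jZ_L·tanβl) = 29.1 + j12.5 Ω
Γ_s = (Z_in − Z_s)/(Z_in + Z_s) = (-20.9 + j12.5)/(79.1 + j12.5), |Γ_s| = 0.304

|Γ| ≈ 0.304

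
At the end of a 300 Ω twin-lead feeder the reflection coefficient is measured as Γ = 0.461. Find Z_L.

Z_L ≈ 813 Ω

Z_L = Z_0·(1 + Γ)/(1 − Γ) = 300·(1.46)/(0.539)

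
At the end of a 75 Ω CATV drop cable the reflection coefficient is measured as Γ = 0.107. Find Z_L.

Z_L ≈ 93 Ω

Z_L = Z_0·(1 + Γ)/(1 − Γ) = 75·(1.11)/(0.893)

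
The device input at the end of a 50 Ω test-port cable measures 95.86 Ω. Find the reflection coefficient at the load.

Γ = 0.314

Γ = (Z_L − Z_0)/(Z_L + Z_0) = (95.86 − 50)/(95.86 + 50) = 45.86/145.9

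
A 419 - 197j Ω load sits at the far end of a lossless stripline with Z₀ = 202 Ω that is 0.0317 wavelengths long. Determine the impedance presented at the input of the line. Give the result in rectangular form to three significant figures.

Z_in ≈ 271 − j225 Ω

βl = 2π × 0.0317 = 11.4°
tan(βl) = tan(11.4°) = 0.202
Z_in = Z_0·(Z_L + jZ_0·tanβl)/(Z_0 + jZ_L·tanβl)
     = 202·(419 − j156)/(242 + j84.6)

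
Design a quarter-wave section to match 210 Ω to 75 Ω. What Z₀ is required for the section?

Z_qwt ≈ 125 Ω

Z_qwt = √(Z_0·R_L) = √(75 × 210) = √15750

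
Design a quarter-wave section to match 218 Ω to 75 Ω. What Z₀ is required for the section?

Z_qwt ≈ 128 Ω

Z_qwt = √(Z_0·R_L) = √(75 × 218) = √16350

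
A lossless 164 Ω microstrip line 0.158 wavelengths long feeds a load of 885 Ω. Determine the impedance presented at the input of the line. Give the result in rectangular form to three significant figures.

βl = 2π × 0.158 = 56.9°
tan(βl) = tan(56.9°) = 1.53
Z_in = Z_0·(Z_L + jZ_0·tanβl)/(Z_0 + jZ_L·tanβl)
     = 164·(885 + j251)/(164 + j1360)

Z_in ≈ 42.7 − j102 Ω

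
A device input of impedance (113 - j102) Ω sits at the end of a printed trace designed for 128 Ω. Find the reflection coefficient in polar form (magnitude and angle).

Γ = (Z_L − Z_0)/(Z_L + Z_0) = (-15 − j102)/(241 − j102)
|Γ| = 103/262 = 0.394

Γ ≈ 0.394 ∠ -75.4°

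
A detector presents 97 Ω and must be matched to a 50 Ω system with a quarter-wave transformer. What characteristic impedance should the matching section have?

Z_qwt ≈ 69.6 Ω

Z_qwt = √(Z_0·R_L) = √(50 × 97) = √4850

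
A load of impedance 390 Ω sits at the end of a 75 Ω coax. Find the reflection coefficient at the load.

Γ = 0.677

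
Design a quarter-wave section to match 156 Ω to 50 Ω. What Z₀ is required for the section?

Z_qwt ≈ 88.3 Ω

Z_qwt = √(Z_0·R_L) = √(50 × 156) = √7800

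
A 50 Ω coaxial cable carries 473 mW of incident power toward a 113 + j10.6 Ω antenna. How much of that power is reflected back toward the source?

|Γ| = |(63 + j10.6)/(163 + j10.6)| = 0.391
|Γ|² = 0.153
P_refl = |Γ|²·P_inc = 72.4 mW, P_del = (1 − |Γ|²)·P_inc = 401 mW

P_reflected ≈ 72.4 mW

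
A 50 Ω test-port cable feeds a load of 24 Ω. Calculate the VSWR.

VSWR ≈ 2.08

Γ = (24 − 50)/(24 + 50) = -0.351
VSWR = (1 + 0.351)/(1 − 0.351)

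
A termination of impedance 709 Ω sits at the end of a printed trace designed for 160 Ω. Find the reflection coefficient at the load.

Γ = 0.632

Γ = (Z_L − Z_0)/(Z_L + Z_0) = (709 − 160)/(709 + 160) = 549/869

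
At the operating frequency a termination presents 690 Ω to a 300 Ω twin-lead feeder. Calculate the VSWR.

Γ = (690 − 300)/(690 + 300) = 0.394
VSWR = (1 + 0.394)/(1 − 0.394)

VSWR ≈ 2.3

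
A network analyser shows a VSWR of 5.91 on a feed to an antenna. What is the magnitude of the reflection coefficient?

|Γ| ≈ 0.711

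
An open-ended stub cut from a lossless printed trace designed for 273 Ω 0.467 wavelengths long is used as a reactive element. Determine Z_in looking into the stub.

Z_in ≈ +j1300 Ω

βl = 2π × 0.467 = 168°
tan(βl) = -0.21
For an open-ended stub, Z_in = −jZ_0·cot(βl) = −jZ_0/tan(βl)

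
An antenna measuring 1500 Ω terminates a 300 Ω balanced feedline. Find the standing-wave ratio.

Γ = (1500 − 300)/(1500 + 300) = 0.667
VSWR = (1 + 0.667)/(1 − 0.667)

VSWR ≈ 5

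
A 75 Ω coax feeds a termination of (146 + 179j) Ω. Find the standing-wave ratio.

Γ = (Z_L − Z_0)/(Z_L + Z_0) = (71 + j179)/(221 + j179)
|Γ| = 193/284 = 0.677
VSWR = (1 + |Γ|)/(1 − |Γ|) = 1.68/0.323

VSWR ≈ 5.19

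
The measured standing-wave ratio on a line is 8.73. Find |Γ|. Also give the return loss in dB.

|Γ| = (S − 1)/(S + 1) = (8.73 − 1)/(8.73 + 1) = 7.73/9.73
RL = −20·log₁₀|Γ| = −20·log₁₀(0.794)

|Γ| ≈ 0.794; return loss ≈ 2 dB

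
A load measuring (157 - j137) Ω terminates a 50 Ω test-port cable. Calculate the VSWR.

VSWR ≈ 5.67

Γ = (Z_L − Z_0)/(Z_L + Z_0) = (107 − j137)/(207 − j137)
|Γ| = 174/248 = 0.7
VSWR = (1 + |Γ|)/(1 − |Γ|) = 1.7/0.3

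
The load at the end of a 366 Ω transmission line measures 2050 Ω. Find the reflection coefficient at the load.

Γ = 0.697

Γ = (Z_L − Z_0)/(Z_L + Z_0) = (2050 − 366)/(2050 + 366) = 1684/2416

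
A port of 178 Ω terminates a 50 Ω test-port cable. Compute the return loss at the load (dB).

Γ = (178 − 50)/(178 + 50) = 0.561
RL = −20·log₁₀|Γ| = −20·log₁₀(0.561)

RL ≈ 5.01 dB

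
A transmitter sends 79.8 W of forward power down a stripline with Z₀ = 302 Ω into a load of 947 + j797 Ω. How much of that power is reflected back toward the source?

P_reflected ≈ 38.2 W

|Γ| = |(645 + j797)/(1249 + j797)| = 0.692
|Γ|² = 0.479
P_refl = |Γ|²·P_inc = 38.2 W, P_del = (1 − |Γ|²)·P_inc = 41.6 W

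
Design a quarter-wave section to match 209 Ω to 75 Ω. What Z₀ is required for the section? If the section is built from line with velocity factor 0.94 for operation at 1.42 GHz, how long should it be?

Z_qwt = √(Z_0·R_L) = √(75 × 209) = √15680
λ = 0.94·c/f = 0.199 m, so l = λ/4 = 0.0496 m

Z_qwt ≈ 125 Ω; length ≈ 4.96 cm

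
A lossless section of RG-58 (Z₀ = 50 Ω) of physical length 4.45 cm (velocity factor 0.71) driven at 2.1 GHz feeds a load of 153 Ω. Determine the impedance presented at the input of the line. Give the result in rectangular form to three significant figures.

Z_in ≈ 70.2 + j66.8 Ω

λ = v/f = 0.71·c / 2.1 GHz = 0.101 m
βl = 2π·l/λ = 2π × 0.439 = 158°
tan(βl) = tan(158°) = -0.405
Z_in = Z_0·(Z_L + jZ_0·tanβl)/(Z_0 + jZ_L·tanβl)
     = 50·(153 − j20.3)/(50 − j62)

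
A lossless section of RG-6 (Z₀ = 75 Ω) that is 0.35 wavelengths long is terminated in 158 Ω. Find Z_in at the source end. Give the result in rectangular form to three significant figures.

Z_in ≈ 48.6 + j37.7 Ω

βl = 2π × 0.35 = 126°
tan(βl) = tan(126°) = -1.38
Z_in = Z_0·(Z_L + jZ_0·tanβl)/(Z_0 + jZ_L·tanβl)
     = 75·(158 − j103)/(75 − j217)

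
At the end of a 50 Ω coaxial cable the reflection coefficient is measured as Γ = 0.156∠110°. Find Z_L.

Z_L ≈ 43.1 + j13 Ω

Z_L = Z_0·(1 + Γ)/(1 − Γ) = 50·(0.947 + j0.147)/(1.05 − j0.147)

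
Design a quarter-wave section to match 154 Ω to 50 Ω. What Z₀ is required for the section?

Z_qwt ≈ 87.7 Ω

Z_qwt = √(Z_0·R_L) = √(50 × 154) = √7700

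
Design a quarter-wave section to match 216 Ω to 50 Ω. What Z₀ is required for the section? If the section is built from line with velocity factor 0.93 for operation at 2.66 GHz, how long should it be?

Z_qwt ≈ 104 Ω; length ≈ 2.62 cm

Z_qwt = √(Z_0·R_L) = √(50 × 216) = √10800
λ = 0.93·c/f = 0.105 m, so l = λ/4 = 0.0262 m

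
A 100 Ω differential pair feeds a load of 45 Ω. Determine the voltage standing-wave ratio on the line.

VSWR ≈ 2.22

For a purely resistive load, VSWR = R_L/Z_0 or Z_0/R_L (whichever > 1) = 100/45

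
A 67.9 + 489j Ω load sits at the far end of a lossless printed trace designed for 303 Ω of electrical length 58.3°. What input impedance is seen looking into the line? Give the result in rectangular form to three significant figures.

tan(βl) = tan(58.3°) = 1.62
Z_in = Z_0·(Z_L + jZ_0·tanβl)/(Z_0 + jZ_L·tanβl)
     = 303·(67.9 + j980)/(-489 + j110)

Z_in ≈ 90 − j587 Ω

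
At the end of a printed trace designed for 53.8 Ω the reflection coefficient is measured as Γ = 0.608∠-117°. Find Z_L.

Z_L ≈ 17.6 − j30.3 Ω

Z_L = Z_0·(1 + Γ)/(1 − Γ) = 53.8·(0.724 − j0.542)/(1.28 + j0.542)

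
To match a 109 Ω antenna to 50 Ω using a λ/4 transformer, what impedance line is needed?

Z_qwt ≈ 73.8 Ω

Z_qwt = √(Z_0·R_L) = √(50 × 109) = √5450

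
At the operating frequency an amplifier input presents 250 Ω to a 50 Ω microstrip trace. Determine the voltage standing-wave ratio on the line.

VSWR ≈ 5

For a purely resistive load, VSWR = R_L/Z_0 or Z_0/R_L (whichever > 1) = 250/50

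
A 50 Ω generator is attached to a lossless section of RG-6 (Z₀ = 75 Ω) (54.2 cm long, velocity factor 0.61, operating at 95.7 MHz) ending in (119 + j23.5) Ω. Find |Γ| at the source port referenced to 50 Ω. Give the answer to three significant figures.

|Γ| ≈ 0.0594

λ = v/f = 0.61·c / 95.7 MHz = 1.91 m
βl = 2π·l/λ = 2π × 0.283 = 102°
tan(βl) = -4.69
Z_in = Z_0·(Z_L + jZ_0·tanβl)/(Z_0 + jZ_L·tanβl) = 44.5 + j1.22 Ω
Γ_s = (Z_in − Z_s)/(Z_in + Z_s) = (-5.48 + j1.22)/(94.5 + j1.22), |Γ_s| = 0.0594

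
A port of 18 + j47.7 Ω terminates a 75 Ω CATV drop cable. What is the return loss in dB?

RL ≈ 2.96 dB

Γ = (-57 + j47.7)/(93 + j47.7), |Γ| = 0.711
RL = −20·log₁₀|Γ| = −20·log₁₀(0.711)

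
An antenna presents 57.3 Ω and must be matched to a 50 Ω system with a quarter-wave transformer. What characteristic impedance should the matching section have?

Z_qwt ≈ 53.5 Ω

Z_qwt = √(Z_0·R_L) = √(50 × 57.3) = √2865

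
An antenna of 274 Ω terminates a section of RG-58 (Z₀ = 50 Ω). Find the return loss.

Γ = (274 − 50)/(274 + 50) = 0.691
RL = −20·log₁₀|Γ| = −20·log₁₀(0.691)

RL ≈ 3.21 dB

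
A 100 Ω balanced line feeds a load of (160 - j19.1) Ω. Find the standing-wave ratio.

Γ = (Z_L − Z_0)/(Z_L + Z_0) = (60 − j19.1)/(260 − j19.1)
|Γ| = 63/261 = 0.242
VSWR = (1 + |Γ|)/(1 − |Γ|) = 1.24/0.758

VSWR ≈ 1.64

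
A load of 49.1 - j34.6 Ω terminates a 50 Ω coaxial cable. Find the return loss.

Γ = (-0.9 − j34.6)/(99.1 − j34.6), |Γ| = 0.33
RL = −20·log₁₀|Γ| = −20·log₁₀(0.33)

RL ≈ 9.64 dB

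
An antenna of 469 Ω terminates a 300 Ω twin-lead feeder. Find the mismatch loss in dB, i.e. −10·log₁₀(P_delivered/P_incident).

mismatch loss ≈ 0.215 dB

Γ = (469 − 300)/(469 + 300) = 0.22
|Γ|² = 0.0483, so P_del/P_inc = 1 − |Γ|² = 0.952
ML = −10·log₁₀(1 − |Γ|²)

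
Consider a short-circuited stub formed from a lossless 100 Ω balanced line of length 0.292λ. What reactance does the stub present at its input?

X_in ≈ -370 Ω (capacitive)

βl = 2π × 0.292 = 105°
tan(βl) = -3.7
For a short-circuited stub, Z_in = jZ_0·tan(βl)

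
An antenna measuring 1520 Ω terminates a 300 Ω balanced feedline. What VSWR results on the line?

VSWR ≈ 5.07

For a purely resistive load, VSWR = R_L/Z_0 or Z_0/R_L (whichever > 1) = 1520/300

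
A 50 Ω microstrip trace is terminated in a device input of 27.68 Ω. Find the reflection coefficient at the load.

Γ = -0.287

Γ = (Z_L − Z_0)/(Z_L + Z_0) = (27.68 − 50)/(27.68 + 50) = -22.32/77.68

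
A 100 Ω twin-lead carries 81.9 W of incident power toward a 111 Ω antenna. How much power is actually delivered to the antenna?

P_delivered ≈ 81.7 W

Γ = (111 − 100)/(111 + 100) = 0.0521
|Γ|² = 0.00272
P_refl = |Γ|²·P_inc = 0.223 W, P_del = (1 − |Γ|²)·P_inc = 81.7 W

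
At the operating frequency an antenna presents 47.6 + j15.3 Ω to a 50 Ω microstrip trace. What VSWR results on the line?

Γ = (Z_L − Z_0)/(Z_L + Z_0) = (-2.4 + j15.3)/(97.6 + j15.3)
|Γ| = 15.5/98.8 = 0.157
VSWR = (1 + |Γ|)/(1 − |Γ|) = 1.16/0.843

VSWR ≈ 1.37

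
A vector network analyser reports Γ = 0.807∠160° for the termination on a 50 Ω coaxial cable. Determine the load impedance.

Z_L ≈ 5.5 + j8.71 Ω

Z_L = Z_0·(1 + Γ)/(1 − Γ) = 50·(0.242 + j0.276)/(1.76 − j0.276)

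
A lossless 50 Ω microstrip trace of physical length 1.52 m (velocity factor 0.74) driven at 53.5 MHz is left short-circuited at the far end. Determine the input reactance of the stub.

X_in ≈ -55.8 Ω (capacitive)

λ = v/f = 0.74·c / 53.5 MHz = 4.15 m
βl = 2π·l/λ = 2π × 0.366 = 132°
tan(βl) = -1.12
For a short-circuited stub, Z_in = jZ_0·tan(βl)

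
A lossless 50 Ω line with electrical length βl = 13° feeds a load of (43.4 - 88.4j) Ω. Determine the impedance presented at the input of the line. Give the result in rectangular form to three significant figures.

tan(βl) = tan(13°) = 0.231
Z_in = Z_0·(Z_L + jZ_0·tanβl)/(Z_0 + jZ_L·tanβl)
     = 50·(43.4 − j76.9)/(70.4 + j10)

Z_in ≈ 22.6 − j57.8 Ω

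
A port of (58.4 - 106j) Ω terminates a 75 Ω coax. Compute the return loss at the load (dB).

RL ≈ 4.02 dB

Γ = (-16.6 − j106)/(133.4 − j106), |Γ| = 0.63
RL = −20·log₁₀|Γ| = −20·log₁₀(0.63)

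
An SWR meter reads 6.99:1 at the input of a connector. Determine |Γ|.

|Γ| ≈ 0.75

|Γ| = (S − 1)/(S + 1) = (6.99 − 1)/(6.99 + 1) = 5.99/7.99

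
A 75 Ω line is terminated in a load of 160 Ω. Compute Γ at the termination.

Γ = 0.362

Γ = (Z_L − Z_0)/(Z_L + Z_0) = (160 − 75)/(160 + 75) = 85/235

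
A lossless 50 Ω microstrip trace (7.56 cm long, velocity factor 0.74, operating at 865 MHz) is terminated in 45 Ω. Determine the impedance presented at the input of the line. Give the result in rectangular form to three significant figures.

Z_in ≈ 54.6 − j3.06 Ω

λ = v/f = 0.74·c / 865 MHz = 0.257 m
βl = 2π·l/λ = 2π × 0.295 = 106°
tan(βl) = tan(106°) = -3.48
Z_in = Z_0·(Z_L + jZ_0·tanβl)/(Z_0 + jZ_L·tanβl)
     = 50·(45 − j174)/(50 − j156)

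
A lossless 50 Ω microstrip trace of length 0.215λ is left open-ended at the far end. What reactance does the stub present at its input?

X_in ≈ -11.2 Ω (capacitive)

βl = 2π × 0.215 = 77.4°
tan(βl) = 4.47
For an open-ended stub, Z_in = −jZ_0·cot(βl) = −jZ_0/tan(βl)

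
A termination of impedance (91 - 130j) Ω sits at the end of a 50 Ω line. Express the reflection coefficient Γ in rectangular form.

Γ = (Z_L − Z_0)/(Z_L + Z_0) = (41 − j130)/(141 − j130)

Γ ≈ 0.617 − j0.353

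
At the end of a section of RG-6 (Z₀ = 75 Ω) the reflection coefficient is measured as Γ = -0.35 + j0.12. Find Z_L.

Z_L = Z_0·(1 + Γ)/(1 − Γ) = 75·(0.65 + j0.12)/(1.35 − j0.12)

Z_L ≈ 35.2 + j9.8 Ω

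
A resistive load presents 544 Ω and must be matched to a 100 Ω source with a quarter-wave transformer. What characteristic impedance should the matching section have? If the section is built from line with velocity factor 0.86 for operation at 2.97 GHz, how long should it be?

Z_qwt ≈ 233 Ω; length ≈ 2.17 cm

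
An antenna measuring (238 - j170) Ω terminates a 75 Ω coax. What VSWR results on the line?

VSWR ≈ 4.9

Γ = (Z_L − Z_0)/(Z_L + Z_0) = (163 − j170)/(313 − j170)
|Γ| = 236/356 = 0.661
VSWR = (1 + |Γ|)/(1 − |Γ|) = 1.66/0.339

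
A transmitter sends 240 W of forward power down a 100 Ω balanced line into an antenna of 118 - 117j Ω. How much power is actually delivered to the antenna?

P_delivered ≈ 185 W

|Γ| = |(18 − j117)/(218 − j117)| = 0.478
|Γ|² = 0.229
P_refl = |Γ|²·P_inc = 54.9 W, P_del = (1 − |Γ|²)·P_inc = 185 W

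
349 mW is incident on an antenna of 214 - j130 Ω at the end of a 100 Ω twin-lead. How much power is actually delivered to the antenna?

P_delivered ≈ 259 mW

|Γ| = |(114 − j130)/(314 − j130)| = 0.509
|Γ|² = 0.259
P_refl = |Γ|²·P_inc = 90.3 mW, P_del = (1 − |Γ|²)·P_inc = 259 mW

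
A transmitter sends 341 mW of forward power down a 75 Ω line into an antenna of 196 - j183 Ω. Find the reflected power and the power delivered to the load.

P_reflected ≈ 153 mW; P_delivered ≈ 188 mW

|Γ| = |(121 − j183)/(271 − j183)| = 0.671
|Γ|² = 0.45
P_refl = |Γ|²·P_inc = 153 mW, P_del = (1 − |Γ|²)·P_inc = 188 mW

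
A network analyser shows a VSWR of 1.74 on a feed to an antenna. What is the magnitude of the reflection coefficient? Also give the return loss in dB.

|Γ| ≈ 0.27; return loss ≈ 11.4 dB

|Γ| = (S − 1)/(S + 1) = (1.74 − 1)/(1.74 + 1) = 0.74/2.74
RL = −20·log₁₀|Γ| = −20·log₁₀(0.27)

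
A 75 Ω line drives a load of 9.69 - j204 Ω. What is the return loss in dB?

RL ≈ 0.267 dB

Γ = (-65.31 − j204)/(84.69 − j204), |Γ| = 0.97
RL = −20·log₁₀|Γ| = −20·log₁₀(0.97)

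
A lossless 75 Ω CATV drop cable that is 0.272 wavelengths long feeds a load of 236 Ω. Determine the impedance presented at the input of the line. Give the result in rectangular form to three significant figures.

Z_in ≈ 24.2 + j9.36 Ω

βl = 2π × 0.272 = 97.9°
tan(βl) = tan(97.9°) = -7.19
Z_in = Z_0·(Z_L + jZ_0·tanβl)/(Z_0 + jZ_L·tanβl)
     = 75·(236 − j539)/(75 − j1700)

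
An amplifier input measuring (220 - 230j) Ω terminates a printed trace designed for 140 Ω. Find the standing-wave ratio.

Γ = (Z_L − Z_0)/(Z_L + Z_0) = (80 − j230)/(360 − j230)
|Γ| = 244/427 = 0.57
VSWR = (1 + |Γ|)/(1 − |Γ|) = 1.57/0.43

VSWR ≈ 3.65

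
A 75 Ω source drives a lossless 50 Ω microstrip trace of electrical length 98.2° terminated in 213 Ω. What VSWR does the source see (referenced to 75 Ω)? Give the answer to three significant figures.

VSWR ≈ 6.32

tan(βl) = -6.94
Z_in = Z_0·(Z_L + jZ_0·tanβl)/(Z_0 + jZ_L·tanβl) = 12 + j6.8 Ω
Γ_s = (Z_in − Z_s)/(Z_in + Z_s) = (-63 + j6.8)/(87 + j6.8), |Γ_s| = 0.727
VSWR = (1 + |Γ_s|)/(1 − |Γ_s|)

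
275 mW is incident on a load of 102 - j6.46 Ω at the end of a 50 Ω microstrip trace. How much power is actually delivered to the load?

P_delivered ≈ 242 mW

|Γ| = |(52 − j6.46)/(152 − j6.46)| = 0.344
|Γ|² = 0.119
P_refl = |Γ|²·P_inc = 32.6 mW, P_del = (1 − |Γ|²)·P_inc = 242 mW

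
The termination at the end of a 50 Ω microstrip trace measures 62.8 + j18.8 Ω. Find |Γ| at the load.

Γ = (Z_L − Z_0)/(Z_L + Z_0) = (12.8 + j18.8)/(112.8 + j18.8)
|Γ| = 22.7/114

|Γ| ≈ 0.199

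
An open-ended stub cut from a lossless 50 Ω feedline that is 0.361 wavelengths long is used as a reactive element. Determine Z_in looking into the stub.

βl = 2π × 0.361 = 130°
tan(βl) = -1.19
For an open-ended stub, Z_in = −jZ_0·cot(βl) = −jZ_0/tan(βl)

Z_in ≈ +j41.9 Ω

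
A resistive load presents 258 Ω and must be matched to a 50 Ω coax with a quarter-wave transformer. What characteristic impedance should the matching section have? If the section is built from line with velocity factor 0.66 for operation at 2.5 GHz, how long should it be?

Z_qwt ≈ 114 Ω; length ≈ 1.98 cm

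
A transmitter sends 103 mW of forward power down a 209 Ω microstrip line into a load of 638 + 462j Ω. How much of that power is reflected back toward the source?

P_reflected ≈ 44 mW

|Γ| = |(429 + j462)/(847 + j462)| = 0.653
|Γ|² = 0.427
P_refl = |Γ|²·P_inc = 44 mW, P_del = (1 − |Γ|²)·P_inc = 59 mW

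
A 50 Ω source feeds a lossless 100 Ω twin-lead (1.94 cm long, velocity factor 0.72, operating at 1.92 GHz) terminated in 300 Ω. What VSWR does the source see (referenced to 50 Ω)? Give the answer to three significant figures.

VSWR ≈ 2.67

λ = v/f = 0.72·c / 1.92 GHz = 0.113 m
βl = 2π·l/λ = 2π × 0.172 = 62.1°
tan(βl) = 1.89
Z_in = Z_0·(Z_L + jZ_0·tanβl)/(Z_0 + jZ_L·tanβl) = 41.4 − j45.7 Ω
Γ_s = (Z_in − Z_s)/(Z_in + Z_s) = (-8.6 − j45.7)/(91.4 − j45.7), |Γ_s| = 0.455
VSWR = (1 + |Γ_s|)/(1 − |Γ_s|)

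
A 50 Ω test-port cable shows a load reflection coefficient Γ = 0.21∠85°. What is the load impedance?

Z_L ≈ 47.4 + j20.8 Ω

Z_L = Z_0·(1 + Γ)/(1 − Γ) = 50·(1.02 + j0.209)/(0.982 − j0.209)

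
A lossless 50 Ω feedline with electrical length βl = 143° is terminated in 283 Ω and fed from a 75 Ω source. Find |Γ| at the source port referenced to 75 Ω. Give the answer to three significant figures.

|Γ| ≈ 0.693

tan(βl) = -0.754
Z_in = Z_0·(Z_L + jZ_0·tanβl)/(Z_0 + jZ_L·tanβl) = 23.1 + j60.9 Ω
Γ_s = (Z_in − Z_s)/(Z_in + Z_s) = (-51.9 + j60.9)/(98.1 + j60.9), |Γ_s| = 0.693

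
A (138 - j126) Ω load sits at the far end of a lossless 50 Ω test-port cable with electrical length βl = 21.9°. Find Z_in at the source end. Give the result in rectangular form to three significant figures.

tan(βl) = tan(21.9°) = 0.402
Z_in = Z_0·(Z_L + jZ_0·tanβl)/(Z_0 + jZ_L·tanβl)
     = 50·(138 − j106)/(101 + j55.5)

Z_in ≈ 30.3 − j69.3 Ω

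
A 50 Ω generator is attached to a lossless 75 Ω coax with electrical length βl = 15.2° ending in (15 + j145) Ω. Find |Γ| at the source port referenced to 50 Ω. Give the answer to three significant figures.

tan(βl) = 0.272
Z_in = Z_0·(Z_L + jZ_0·tanβl)/(Z_0 + jZ_L·tanβl) = 70.5 + j340 Ω
Γ_s = (Z_in − Z_s)/(Z_in + Z_s) = (20.5 + j340)/(121 + j340), |Γ_s| = 0.944

|Γ| ≈ 0.944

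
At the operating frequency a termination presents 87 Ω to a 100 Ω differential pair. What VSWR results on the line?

Γ = (87 − 100)/(87 + 100) = -0.0695
VSWR = (1 + 0.0695)/(1 − 0.0695)

VSWR ≈ 1.15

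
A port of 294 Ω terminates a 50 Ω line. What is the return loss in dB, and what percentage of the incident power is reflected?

RL ≈ 2.98 dB; 50.3% of incident power reflected

Γ = (294 − 50)/(294 + 50) = 0.709
RL = −20·log₁₀(0.709) = 2.98 dB
P_refl/P_inc = |Γ|² = 0.503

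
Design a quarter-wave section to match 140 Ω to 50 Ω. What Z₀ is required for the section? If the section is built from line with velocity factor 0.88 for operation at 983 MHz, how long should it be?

Z_qwt ≈ 83.7 Ω; length ≈ 6.71 cm

Z_qwt = √(Z_0·R_L) = √(50 × 140) = √7000
λ = 0.88·c/f = 0.269 m, so l = λ/4 = 0.0671 m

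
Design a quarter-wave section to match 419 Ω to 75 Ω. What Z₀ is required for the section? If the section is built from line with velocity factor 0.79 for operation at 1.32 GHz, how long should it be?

Z_qwt = √(Z_0·R_L) = √(75 × 419) = √31420
λ = 0.79·c/f = 0.18 m, so l = λ/4 = 0.0449 m

Z_qwt ≈ 177 Ω; length ≈ 4.49 cm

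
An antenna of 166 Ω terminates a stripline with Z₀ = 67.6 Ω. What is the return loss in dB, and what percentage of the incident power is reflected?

RL ≈ 7.51 dB; 17.7% of incident power reflected

Γ = (166 − 67.6)/(166 + 67.6) = 0.421
RL = −20·log₁₀(0.421) = 7.51 dB
P_refl/P_inc = |Γ|² = 0.177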